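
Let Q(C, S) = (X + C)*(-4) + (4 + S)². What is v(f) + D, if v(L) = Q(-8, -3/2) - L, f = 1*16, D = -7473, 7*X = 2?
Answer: -208653/28 ≈ -7451.9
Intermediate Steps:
X = 2/7 (X = (⅐)*2 = 2/7 ≈ 0.28571)
f = 16
Q(C, S) = -8/7 + (4 + S)² - 4*C (Q(C, S) = (2/7 + C)*(-4) + (4 + S)² = (-8/7 - 4*C) + (4 + S)² = -8/7 + (4 + S)² - 4*C)
v(L) = 1039/28 - L (v(L) = (-8/7 + (4 - 3/2)² - 4*(-8)) - L = (-8/7 + (4 - 3*½)² + 32) - L = (-8/7 + (4 - 3/2)² + 32) - L = (-8/7 + (5/2)² + 32) - L = (-8/7 + 25/4 + 32) - L = 1039/28 - L)
v(f) + D = (1039/28 - 1*16) - 7473 = (1039/28 - 16) - 7473 = 591/28 - 7473 = -208653/28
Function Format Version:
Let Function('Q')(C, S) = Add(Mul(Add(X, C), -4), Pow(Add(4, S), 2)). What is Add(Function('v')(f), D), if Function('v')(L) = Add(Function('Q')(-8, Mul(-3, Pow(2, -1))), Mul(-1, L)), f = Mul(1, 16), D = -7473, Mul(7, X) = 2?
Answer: Rational(-208653, 28) ≈ -7451.9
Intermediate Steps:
X = Rational(2, 7) (X = Mul(Rational(1, 7), 2) = Rational(2, 7) ≈ 0.28571)
f = 16
Function('Q')(C, S) = Add(Rational(-8, 7), Pow(Add(4, S), 2), Mul(-4, C)) (Function('Q')(C, S) = Add(Mul(Add(Rational(2, 7), C), -4), Pow(Add(4, S), 2)) = Add(Add(Rational(-8, 7), Mul(-4, C)), Pow(Add(4, S), 2)) = Add(Rational(-8, 7), Pow(Add(4, S), 2), Mul(-4, C)))
Function('v')(L) = Add(Rational(1039, 28), Mul(-1, L)) (Function('v')(L) = Add(Add(Rational(-8, 7), Pow(Add(4, Mul(-3, Pow(2, -1))), 2), Mul(-4, -8)), Mul(-1, L)) = Add(Add(Rational(-8, 7), Pow(Add(4, Mul(-3, Rational(1, 2))), 2), 32), Mul(-1, L)) = Add(Add(Rational(-8, 7), Pow(Add(4, Rational(-3, 2)), 2), 32), Mul(-1, L)) = Add(Add(Rational(-8, 7), Pow(Rational(5, 2), 2), 32), Mul(-1, L)) = Add(Add(Rational(-8, 7), Rational(25, 4), 32), Mul(-1, L)) = Add(Rational(1039, 28), Mul(-1, L)))
Add(Function('v')(f), D) = Add(Add(Rational(1039, 28), Mul(-1, 16)), -7473) = Add(Add(Rational(1039, 28), -16), -7473) = Add(Rational(591, 28), -7473) = Rational(-208653, 28)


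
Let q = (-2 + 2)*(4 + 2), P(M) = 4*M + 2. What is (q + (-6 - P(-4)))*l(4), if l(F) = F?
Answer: 32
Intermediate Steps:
P(M) = 2 + 4*M
q = 0 (q = 0*6 = 0)
(q + (-6 - P(-4)))*l(4) = (0 + (-6 - (2 + 4*(-4))))*4 = (0 + (-6 - (2 - 16)))*4 = (0 + (-6 - 1*(-14)))*4 = (0 + (-6 + 14))*4 = (0 + 8)*4 = 8*4 = 32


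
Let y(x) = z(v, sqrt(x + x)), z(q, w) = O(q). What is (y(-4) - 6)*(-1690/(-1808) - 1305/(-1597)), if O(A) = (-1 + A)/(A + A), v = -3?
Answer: -5058370/541383 ≈ -9.3434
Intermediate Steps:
O(A) = (-1 + A)/(2*A) (O(A) = (-1 + A)/((2*A)) = (-1 + A)*(1/(2*A)) = (-1 + A)/(2*A))
z(q, w) = (-1 + q)/(2*q)
y(x) = 2/3 (y(x) = (1/2)*(-1 - 3)/(-3) = (1/2)*(-1/3)*(-4) = 2/3)
(y(-4) - 6)*(-1690/(-1808) - 1305/(-1597)) = (2/3 - 6)*(-1690/(-1808) - 1305/(-1597)) = -16*(-1690*(-1/1808) - 1305*(-1/1597))/3 = -16*(845/904 + 1305/1597)/3 = -16/3*2529185/1443688 = -5058370/541383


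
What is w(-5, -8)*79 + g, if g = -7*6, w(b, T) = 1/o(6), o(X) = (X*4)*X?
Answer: -5969/144 ≈ -41.451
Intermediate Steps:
o(X) = 4*X² (o(X) = (4*X)*X = 4*X²)
w(b, T) = 1/144 (w(b, T) = 1/(4*6²) = 1/(4*36) = 1/144)
g = -42
w(-5, -8)*79 + g = (1/144)*79 - 42 = 79/144 - 42 = -5969/144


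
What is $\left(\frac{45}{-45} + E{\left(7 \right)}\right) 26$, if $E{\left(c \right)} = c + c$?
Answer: $338$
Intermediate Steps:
$E{\left(c \right)} = 2 c$
$\left(\frac{45}{-45} + E{\left(7 \right)}\right) 26 = \left(\frac{45}{-45} + 2 \cdot 7\right) 26 = \left(45 \left(- \frac{1}{45}\right) + 14\right) 26 = \left(-1 + 14\right) 26 = 13 \cdot 26 = 338$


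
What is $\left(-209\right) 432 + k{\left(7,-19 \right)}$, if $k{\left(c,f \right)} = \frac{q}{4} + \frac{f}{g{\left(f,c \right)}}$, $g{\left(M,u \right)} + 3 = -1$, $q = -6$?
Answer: $- \frac{361139}{4} \approx -90285.0$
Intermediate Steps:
$g{\left(M,u \right)} = -4$ ($g{\left(M,u \right)} = -3 - 1 = -4$)
$k{\left(c,f \right)} = - \frac{3}{2} - \frac{f}{4}$ ($k{\left(c,f \right)} = - \frac{6}{4} + \frac{f}{-4} = \left(-6\right) \frac{1}{4} + f \left(- \frac{1}{4}\right) = - \frac{3}{2} - \frac{f}{4}$)
$\left(-209\right) 432 + k{\left(7,-19 \right)} = \left(-209\right) 432 - - \frac{13}{4} = -90288 + \left(- \frac{3}{2} + \frac{19}{4}\right) = -90288 + \frac{13}{4} = - \frac{361139}{4}$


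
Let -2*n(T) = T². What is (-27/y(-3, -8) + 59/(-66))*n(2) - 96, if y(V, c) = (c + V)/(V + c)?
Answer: -1327/33 ≈ -40.212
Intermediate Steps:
n(T) = -T²/2
y(V, c) = 1 (y(V, c) = (V + c)/(V + c) = 1)
(-27/y(-3, -8) + 59/(-66))*n(2) - 96 = (-27/1 + 59/(-66))*(-½*2²) - 96 = (-27*1 + 59*(-1/66))*(-½*4) - 96 = (-27 - 59/66)*(-2) - 96 = -1841/66*(-2) - 96 = 1841/33 - 96 = -1327/33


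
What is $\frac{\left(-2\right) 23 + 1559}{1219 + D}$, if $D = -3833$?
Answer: $- \frac{1513}{2614} \approx -0.57881$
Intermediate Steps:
$\frac{\left(-2\right) 23 + 1559}{1219 + D} = \frac{\left(-2\right) 23 + 1559}{1219 - 3833} = \frac{-46 + 1559}{-2614} = 1513 \left(- \frac{1}{2614}\right) = - \frac{1513}{2614}$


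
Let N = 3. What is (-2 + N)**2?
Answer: 1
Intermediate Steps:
(-2 + N)**2 = (-2 + 3)**2 = 1**2 = 1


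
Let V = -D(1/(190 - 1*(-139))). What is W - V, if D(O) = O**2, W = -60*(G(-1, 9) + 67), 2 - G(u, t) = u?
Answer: -454612199/108241 ≈ -4200.0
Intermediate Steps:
G(u, t) = 2 - u
W = -4200 (W = -60*((2 - 1*(-1)) + 67) = -60*((2 + 1) + 67) = -60*(3 + 67) = -60*70 = -4200)
V = -1/108241 (V = -(1/(190 - 1*(-139)))**2 = -(1/(190 + 139))**2 = -(1/329)**2 = -1*1/108241 = -1/108241 ≈ -9.2386e-6)
W - V = -4200 - 1*(-1/108241) = -4200 + 1/108241 = -454612199/108241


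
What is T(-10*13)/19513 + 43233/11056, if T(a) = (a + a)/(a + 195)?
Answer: 843561305/215735728 ≈ 3.9102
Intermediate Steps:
T(a) = 2*a/(195 + a) (T(a) = (2*a)/(195 + a) = 2*a/(195 + a))
T(-10*13)/19513 + 43233/11056 = (2*(-10*13)/(195 - 10*13))/19513 + 43233/11056 = (2*(-130)/(195 - 130))*(1/19513) + 43233*(1/11056) = (2*(-130)/65)*(1/19513) + 43233/11056 = (2*(-130)*(1/65))*(1/19513) + 43233/11056 = -4*1/19513 + 43233/11056 = -4/19513 + 43233/11056 = 843561305/215735728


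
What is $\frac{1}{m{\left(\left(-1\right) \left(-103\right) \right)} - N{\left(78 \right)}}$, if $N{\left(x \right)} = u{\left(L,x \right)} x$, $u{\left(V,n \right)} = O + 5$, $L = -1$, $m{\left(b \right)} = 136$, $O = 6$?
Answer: $- \frac{1}{722} \approx -0.001385$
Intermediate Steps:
$u{\left(V,n \right)} = 11$ ($u{\left(V,n \right)} = 6 + 5 = 11$)
$N{\left(x \right)} = 11 x$
$\frac{1}{m{\left(\left(-1\right) \left(-103\right) \right)} - N{\left(78 \right)}} = \frac{1}{136 - 11 \cdot 78} = \frac{1}{136 - 858} = \frac{1}{-722} = - \frac{1}{722}$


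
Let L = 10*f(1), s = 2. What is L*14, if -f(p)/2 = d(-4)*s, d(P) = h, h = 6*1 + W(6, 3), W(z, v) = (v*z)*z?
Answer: -63840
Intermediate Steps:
W(z, v) = v*z²
h = 114 (h = 6*1 + 3*6² = 6 + 3*36 = 6 + 108 = 114)
d(P) = 114
f(p) = -456 (f(p) = -228*2 = -2*228 = -456)
L = -4560 (L = 10*(-456) = -4560)
L*14 = -4560*14 = -63840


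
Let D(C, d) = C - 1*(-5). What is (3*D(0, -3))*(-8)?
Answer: -120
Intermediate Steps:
D(C, d) = 5 + C (D(C, d) = C + 5 = 5 + C)
(3*D(0, -3))*(-8) = (3*(5 + 0))*(-8) = (3*5)*(-8) = 15*(-8) = -120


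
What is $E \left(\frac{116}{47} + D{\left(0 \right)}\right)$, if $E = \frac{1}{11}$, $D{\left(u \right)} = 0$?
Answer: $\frac{116}{517} \approx 0.22437$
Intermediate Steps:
$E = \frac{1}{11} \approx 0.090909$
$E \left(\frac{116}{47} + D{\left(0 \right)}\right) = \frac{\frac{116}{47} + 0}{11} = \frac{1}{11} \cdot \frac{116}{47} = \frac{116}{517}$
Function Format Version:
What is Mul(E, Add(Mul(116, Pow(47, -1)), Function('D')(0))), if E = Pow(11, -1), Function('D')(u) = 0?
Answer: Rational(116, 517) ≈ 0.22437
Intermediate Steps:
E = Rational(1, 11) ≈ 0.090909
Mul(E, Add(Mul(116, Pow(47, -1)), Function('D')(0))) = Mul(Rational(1, 11), Add(Mul(116, Pow(47, -1)), 0)) = Mul(Rational(1, 11), Add(Mul(116, Rational(1, 47)), 0)) = Mul(Rational(1, 11), Add(Rational(116, 47), 0)) = Mul(Rational(1, 11), Rational(116, 47)) = Rational(116, 517)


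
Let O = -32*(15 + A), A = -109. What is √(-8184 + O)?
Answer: 2*I*√1294 ≈ 71.944*I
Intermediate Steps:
O = 3008 (O = -32*(15 - 109) = -32*(-94) = 3008)
√(-8184 + O) = √(-8184 + 3008) = √(-5176) = 2*I*√1294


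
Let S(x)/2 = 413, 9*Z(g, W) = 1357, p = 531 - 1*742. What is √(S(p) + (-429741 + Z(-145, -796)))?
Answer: I*√3858878/3 ≈ 654.8*I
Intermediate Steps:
p = -211 (p = 531 - 742 = -211)
Z(g, W) = 1357/9 (Z(g, W) = (⅑)*1357 = 1357/9)
S(x) = 826 (S(x) = 2*413 = 826)
√(S(p) + (-429741 + Z(-145, -796))) = √(826 + (-429741 + 1357/9)) = √(826 - 3866312/9) = √(-3858878/9) = I*√3858878/3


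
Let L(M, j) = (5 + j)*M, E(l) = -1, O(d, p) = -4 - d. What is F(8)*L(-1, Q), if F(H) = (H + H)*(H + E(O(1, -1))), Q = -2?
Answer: -336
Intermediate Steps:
L(M, j) = M*(5 + j)
F(H) = 2*H*(-1 + H) (F(H) = (H + H)*(H - 1) = (2*H)*(-1 + H) = 2*H*(-1 + H))
F(8)*L(-1, Q) = (2*8*(-1 + 8))*(-(5 - 2)) = (2*8*7)*(-1*3) = 112*(-3) = -336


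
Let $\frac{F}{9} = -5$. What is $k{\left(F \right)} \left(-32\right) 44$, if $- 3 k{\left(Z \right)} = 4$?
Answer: $\frac{5632}{3} \approx 1877.3$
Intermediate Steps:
$F = -45$ ($F = 9 \left(-5\right) = -45$)
$k{\left(Z \right)} = - \frac{4}{3}$ ($k{\left(Z \right)} = \left(- \frac{1}{3}\right) 4 = - \frac{4}{3}$)
$k{\left(F \right)} \left(-32\right) 44 = \left(- \frac{4}{3}\right) \left(-32\right) 44 = \frac{128}{3} \cdot 44 = \frac{5632}{3}$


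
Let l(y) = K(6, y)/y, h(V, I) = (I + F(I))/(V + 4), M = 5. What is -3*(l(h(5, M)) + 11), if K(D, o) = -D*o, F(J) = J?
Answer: -15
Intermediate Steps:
h(V, I) = 2*I/(4 + V) (h(V, I) = (I + I)/(V + 4) = (2*I)/(4 + V) = 2*I/(4 + V))
K(D, o) = -D*o
l(y) = -6 (l(y) = (-1*6*y)/y = (-6*y)/y = -6)
-3*(l(h(5, M)) + 11) = -3*(-6 + 11) = -3*5 = -15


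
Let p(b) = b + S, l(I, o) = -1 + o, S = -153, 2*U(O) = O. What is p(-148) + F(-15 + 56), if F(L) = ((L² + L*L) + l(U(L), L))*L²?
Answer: 5718461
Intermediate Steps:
U(O) = O/2
p(b) = -153 + b (p(b) = b - 153 = -153 + b)
F(L) = L²*(-1 + L + 2*L²) (F(L) = ((L² + L*L) + (-1 + L))*L² = ((L² + L²) + (-1 + L))*L² = (2*L² + (-1 + L))*L² = (-1 + L + 2*L²)*L² = L²*(-1 + L + 2*L²))
p(-148) + F(-15 + 56) = (-153 - 148) + (-15 + 56)²*(-1 + (-15 + 56) + 2*(-15 + 56)²) = -301 + 41²*(-1 + 41 + 2*41²) = -301 + 1681*(-1 + 41 + 2*1681) = -301 + 1681*(-1 + 41 + 3362) = -301 + 1681*3402 = -301 + 5718762 = 5718461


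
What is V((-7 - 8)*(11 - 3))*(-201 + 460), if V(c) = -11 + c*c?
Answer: 3726751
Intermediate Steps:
V(c) = -11 + c**2
V((-7 - 8)*(11 - 3))*(-201 + 460) = (-11 + ((-7 - 8)*(11 - 3))**2)*(-201 + 460) = (-11 + (-15*8)**2)*259 = (-11 + (-120)**2)*259 = (-11 + 14400)*259 = 14389*259 = 3726751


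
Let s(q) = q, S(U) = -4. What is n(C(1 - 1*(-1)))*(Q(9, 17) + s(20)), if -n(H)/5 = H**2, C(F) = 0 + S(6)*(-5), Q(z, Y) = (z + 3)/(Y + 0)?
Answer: -704000/17 ≈ -41412.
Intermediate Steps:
Q(z, Y) = (3 + z)/Y
C(F) = 20 (C(F) = 0 - 4*(-5) = 0 + 20 = 20)
n(H) = -5*H**2
n(C(1 - 1*(-1)))*(Q(9, 17) + s(20)) = (-5*20**2)*((3 + 9)/17 + 20) = (-5*400)*((1/17)*12 + 20) = -2000*(12/17 + 20) = -2000*352/17 = -704000/17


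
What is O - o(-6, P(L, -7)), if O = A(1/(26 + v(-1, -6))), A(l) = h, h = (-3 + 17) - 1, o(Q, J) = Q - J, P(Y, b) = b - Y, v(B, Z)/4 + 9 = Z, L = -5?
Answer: 17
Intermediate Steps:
v(B, Z) = -36 + 4*Z
h = 13 (h = 14 - 1 = 13)
A(l) = 13
O = 13
O - o(-6, P(L, -7)) = 13 - (-6 - (-7 - 1*(-5))) = 13 - (-6 - (-7 + 5)) = 13 - (-6 - 1*(-2)) = 13 - (-6 + 2) = 13 - 1*(-4) = 13 + 4 = 17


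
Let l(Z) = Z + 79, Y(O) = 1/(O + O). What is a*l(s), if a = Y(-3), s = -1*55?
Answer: -4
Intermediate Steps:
Y(O) = 1/(2*O)
s = -55
l(Z) = 79 + Z
a = -⅙ (a = (½)/(-3) = (½)*(-⅓) = -⅙ ≈ -0.16667)
a*l(s) = -(79 - 55)/6 = -⅙*24 = -4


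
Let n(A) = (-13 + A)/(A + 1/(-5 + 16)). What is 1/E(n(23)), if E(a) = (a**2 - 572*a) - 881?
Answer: -16129/18202044 ≈ -0.00088611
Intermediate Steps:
n(A) = (-13 + A)/(1/11 + A) (n(A) = (-13 + A)/(A + 1/11) = (-13 + A)/(1/11 + A))
E(a) = -881 + a**2 - 572*a
1/E(n(23)) = 1/(-881 + (11*(-13 + 23)/(1 + 11*23))**2 - 6292*(-13 + 23)/(1 + 11*23)) = 1/(-881 + (11*10/(1 + 253))**2 - 6292*10/(1 + 253)) = 1/(-881 + (11*10/254)**2 - 6292*10/254) = 1/(-881 + (11*(1/254)*10)**2 - 6292*10/254) = 1/(-881 + (55/127)**2 - 572*55/127) = 1/(-881 + 3025/16129 - 31460/127) = 1/(-18202044/16129) = -16129/18202044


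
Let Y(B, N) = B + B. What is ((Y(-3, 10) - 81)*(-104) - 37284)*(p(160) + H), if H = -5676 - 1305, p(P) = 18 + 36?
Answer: 195590772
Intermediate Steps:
p(P) = 54
Y(B, N) = 2*B
H = -6981
((Y(-3, 10) - 81)*(-104) - 37284)*(p(160) + H) = ((2*(-3) - 81)*(-104) - 37284)*(54 - 6981) = ((-6 - 81)*(-104) - 37284)*(-6927) = (-87*(-104) - 37284)*(-6927) = (9048 - 37284)*(-6927) = -28236*(-6927) = 195590772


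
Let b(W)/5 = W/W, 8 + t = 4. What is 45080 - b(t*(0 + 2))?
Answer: 45075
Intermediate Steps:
t = -4 (t = -8 + 4 = -4)
b(W) = 5 (b(W) = 5*(W/W) = 5*1 = 5)
45080 - b(t*(0 + 2)) = 45080 - 1*5 = 45080 - 5 = 45075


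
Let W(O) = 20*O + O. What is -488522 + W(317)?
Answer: -481865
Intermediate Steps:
W(O) = 21*O
-488522 + W(317) = -488522 + 21*317 = -488522 + 6657 = -481865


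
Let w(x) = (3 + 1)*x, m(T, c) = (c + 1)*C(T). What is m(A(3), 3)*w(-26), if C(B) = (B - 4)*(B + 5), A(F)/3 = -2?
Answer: -4160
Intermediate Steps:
A(F) = -6 (A(F) = 3*(-2) = -6)
C(B) = (-4 + B)*(5 + B)
m(T, c) = (1 + c)*(-20 + T + T²) (m(T, c) = (c + 1)*(-20 + T + T²) = (1 + c)*(-20 + T + T²))
w(x) = 4*x
m(A(3), 3)*w(-26) = ((1 + 3)*(-20 - 6 + (-6)²))*(4*(-26)) = (4*(-20 - 6 + 36))*(-104) = (4*10)*(-104) = 40*(-104) = -4160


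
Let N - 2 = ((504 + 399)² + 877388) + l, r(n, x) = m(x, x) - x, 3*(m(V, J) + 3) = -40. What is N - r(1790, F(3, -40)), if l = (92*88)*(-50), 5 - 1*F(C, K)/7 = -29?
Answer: 3864760/3 ≈ 1.2883e+6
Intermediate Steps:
F(C, K) = 238 (F(C, K) = 35 - 7*(-29) = 35 + 203 = 238)
m(V, J) = -49/3 (m(V, J) = -3 + (⅓)*(-40) = -3 - 40/3 = -49/3)
r(n, x) = -49/3 - x
l = -404800 (l = 8096*(-50) = -404800)
N = 1287999 (N = 2 + (((504 + 399)² + 877388) - 404800) = 2 + ((903² + 877388) - 404800) = 2 + ((815409 + 877388) - 404800) = 2 + (1692797 - 404800) = 2 + 1287997 = 1287999)
N - r(1790, F(3, -40)) = 1287999 - (-49/3 - 1*238) = 1287999 - (-49/3 - 238) = 1287999 - 1*(-763/3) = 1287999 + 763/3 = 3864760/3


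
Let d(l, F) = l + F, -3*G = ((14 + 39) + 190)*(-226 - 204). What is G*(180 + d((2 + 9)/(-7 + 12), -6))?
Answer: 6137046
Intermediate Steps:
G = 34830 (G = -((14 + 39) + 190)*(-226 - 204)/3 = -(53 + 190)*(-430)/3 = -81*(-430) = -1/3*(-104490) = 34830)
d(l, F) = F + l
G*(180 + d((2 + 9)/(-7 + 12), -6)) = 34830*(180 + (-6 + (2 + 9)/(-7 + 12))) = 34830*(180 + (-6 + 11/5)) = 34830*(180 - 19/5) = 34830*(881/5) = 6137046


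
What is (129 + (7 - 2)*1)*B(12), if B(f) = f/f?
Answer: 134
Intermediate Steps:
B(f) = 1
(129 + (7 - 2)*1)*B(12) = (129 + (7 - 2)*1)*1 = (129 + 5*1)*1 = (129 + 5)*1 = 134*1 = 134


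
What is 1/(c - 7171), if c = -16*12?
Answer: -1/7363 ≈ -0.00013581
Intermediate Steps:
c = -192
1/(c - 7171) = 1/(-192 - 7171) = 1/(-7363) = -1/7363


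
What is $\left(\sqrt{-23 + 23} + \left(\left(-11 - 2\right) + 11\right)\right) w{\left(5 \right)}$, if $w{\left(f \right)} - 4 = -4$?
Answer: $0$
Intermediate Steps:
$w{\left(f \right)} = 0$ ($w{\left(f \right)} = 4 - 4 = 0$)
$\left(\sqrt{-23 + 23} + \left(\left(-11 - 2\right) + 11\right)\right) w{\left(5 \right)} = \left(\sqrt{-23 + 23} + \left(\left(-11 - 2\right) + 11\right)\right) 0 = \left(\sqrt{0} + \left(-13 + 11\right)\right) 0 = \left(0 - 2\right) 0 = \left(-2\right) 0 = 0$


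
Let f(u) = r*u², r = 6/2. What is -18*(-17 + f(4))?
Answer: -558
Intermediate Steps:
r = 3 (r = 6*(½) = 3)
f(u) = 3*u²
-18*(-17 + f(4)) = -18*(-17 + 3*4²) = -18*(-17 + 3*16) = -18*(-17 + 48) = -18*31 = -558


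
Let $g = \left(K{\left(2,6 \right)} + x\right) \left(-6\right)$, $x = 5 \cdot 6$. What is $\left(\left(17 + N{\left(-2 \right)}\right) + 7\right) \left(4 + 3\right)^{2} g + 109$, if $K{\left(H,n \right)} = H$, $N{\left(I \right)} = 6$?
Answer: $-282131$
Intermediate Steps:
$x = 30$
$g = -192$ ($g = \left(2 + 30\right) \left(-6\right) = 32 \left(-6\right) = -192$)
$\left(\left(17 + N{\left(-2 \right)}\right) + 7\right) \left(4 + 3\right)^{2} g + 109 = \left(\left(17 + 6\right) + 7\right) \left(4 + 3\right)^{2} \left(-192\right) + 109 = \left(23 + 7\right) 7^{2} \left(-192\right) + 109 = 30 \cdot 49 \left(-192\right) + 109 = 1470 \left(-192\right) + 109 = -282240 + 109 = -282131$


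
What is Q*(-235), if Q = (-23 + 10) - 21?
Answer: 7990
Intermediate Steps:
Q = -34 (Q = -13 - 21 = -34)
Q*(-235) = -34*(-235) = 7990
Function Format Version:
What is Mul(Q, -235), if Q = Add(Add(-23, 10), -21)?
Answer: 7990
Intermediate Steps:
Q = -34 (Q = Add(-13, -21) = -34)
Mul(Q, -235) = Mul(-34, -235) = 7990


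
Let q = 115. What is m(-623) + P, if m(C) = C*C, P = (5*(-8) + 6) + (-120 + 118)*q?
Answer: 387865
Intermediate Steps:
P = -264 (P = (5*(-8) + 6) + (-120 + 118)*115 = (-40 + 6) - 2*115 = -34 - 230 = -264)
m(C) = C**2
m(-623) + P = (-623)**2 - 264 = 388129 - 264 = 387865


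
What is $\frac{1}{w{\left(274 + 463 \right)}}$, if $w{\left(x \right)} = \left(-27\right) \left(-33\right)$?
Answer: $\frac{1}{891} \approx 0.0011223$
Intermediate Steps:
$w{\left(x \right)} = 891$
$\frac{1}{w{\left(274 + 463 \right)}} = \frac{1}{891}$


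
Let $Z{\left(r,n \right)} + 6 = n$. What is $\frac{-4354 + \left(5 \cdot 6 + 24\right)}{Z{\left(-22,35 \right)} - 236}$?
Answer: $\frac{4300}{207} \approx 20.773$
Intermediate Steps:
$Z{\left(r,n \right)} = -6 + n$
$\frac{-4354 + \left(5 \cdot 6 + 24\right)}{Z{\left(-22,35 \right)} - 236} = \frac{-4354 + \left(5 \cdot 6 + 24\right)}{\left(-6 + 35\right) - 236} = \frac{-4354 + \left(30 + 24\right)}{29 - 236} = \frac{-4354 + 54}{-207} = \left(-4300\right) \left(- \frac{1}{207}\right) = \frac{4300}{207}$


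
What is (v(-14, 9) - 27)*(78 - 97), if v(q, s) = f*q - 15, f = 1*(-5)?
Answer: -532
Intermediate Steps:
f = -5
v(q, s) = -15 - 5*q (v(q, s) = -5*q - 15 = -15 - 5*q)
(v(-14, 9) - 27)*(78 - 97) = ((-15 - 5*(-14)) - 27)*(78 - 97) = ((-15 + 70) - 27)*(-19) = (55 - 27)*(-19) = 28*(-19) = -532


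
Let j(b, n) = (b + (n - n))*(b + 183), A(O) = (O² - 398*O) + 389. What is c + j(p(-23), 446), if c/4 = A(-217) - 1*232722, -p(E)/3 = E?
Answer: -378124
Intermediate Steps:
A(O) = 389 + O² - 398*O
p(E) = -3*E
j(b, n) = b*(183 + b) (j(b, n) = (b + 0)*(183 + b) = b*(183 + b))
c = -395512 (c = 4*((389 + (-217)² - 398*(-217)) - 1*232722) = 4*((389 + 47089 + 86366) - 232722) = 4*(133844 - 232722) = 4*(-98878) = -395512)
c + j(p(-23), 446) = -395512 + (-3*(-23))*(183 - 3*(-23)) = -395512 + 69*(183 + 69) = -395512 + 69*252 = -395512 + 17388 = -378124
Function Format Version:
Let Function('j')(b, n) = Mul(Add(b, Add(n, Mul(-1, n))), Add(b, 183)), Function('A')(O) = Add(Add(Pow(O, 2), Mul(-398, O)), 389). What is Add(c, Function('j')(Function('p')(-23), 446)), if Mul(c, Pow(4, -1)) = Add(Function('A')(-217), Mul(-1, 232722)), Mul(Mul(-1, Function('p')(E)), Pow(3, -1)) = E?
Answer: -378124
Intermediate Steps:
Function('A')(O) = Add(389, Pow(O, 2), Mul(-398, O))
Function('p')(E) = Mul(-3, E)
Function('j')(b, n) = Mul(b, Add(183, b)) (Function('j')(b, n) = Mul(Add(b, 0), Add(183, b)) = Mul(b, Add(183, b)))
c = -395512 (c = Mul(4, Add(Add(389, Pow(-217, 2), Mul(-398, -217)), Mul(-1, 232722))) = Mul(4, Add(Add(389, 47089, 86366), -232722)) = Mul(4, Add(133844, -232722)) = Mul(4, -98878) = -395512)
Add(c, Function('j')(Function('p')(-23), 446)) = Add(-395512, Mul(Mul(-3, -23), Add(183, Mul(-3, -23)))) = Add(-395512, Mul(69, Add(183, 69))) = Add(-395512, Mul(69, 252)) = Add(-395512, 17388) = -378124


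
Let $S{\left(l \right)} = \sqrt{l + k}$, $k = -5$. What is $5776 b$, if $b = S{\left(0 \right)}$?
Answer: $5776 i \sqrt{5} \approx 12916.0 i$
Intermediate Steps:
$S{\left(l \right)} = \sqrt{-5 + l}$ ($S{\left(l \right)} = \sqrt{l - 5} = \sqrt{-5 + l}$)
$b = i \sqrt{5}$ ($b = \sqrt{-5 + 0} = \sqrt{-5} = i \sqrt{5} \approx 2.2361 i$)
$5776 b = 5776 i \sqrt{5}$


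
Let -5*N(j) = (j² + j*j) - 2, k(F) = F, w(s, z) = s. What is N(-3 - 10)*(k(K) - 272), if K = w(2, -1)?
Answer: 18144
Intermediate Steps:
K = 2
N(j) = ⅖ - 2*j²/5 (N(j) = -((j² + j*j) - 2)/5 = -((j² + j²) - 2)/5 = -(2*j² - 2)/5 = -(-2 + 2*j²)/5 = ⅖ - 2*j²/5)
N(-3 - 10)*(k(K) - 272) = (⅖ - 2*(-3 - 10)²/5)*(2 - 272) = (⅖ - ⅖*(-13)²)*(-270) = (⅖ - ⅖*169)*(-270) = (⅖ - 338/5)*(-270) = -336/5*(-270) = 18144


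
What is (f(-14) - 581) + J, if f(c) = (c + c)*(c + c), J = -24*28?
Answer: -469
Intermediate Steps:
J = -672
f(c) = 4*c² (f(c) = (2*c)*(2*c) = 4*c²)
(f(-14) - 581) + J = (4*(-14)² - 581) - 672 = (4*196 - 581) - 672 = (784 - 581) - 672 = 203 - 672 = -469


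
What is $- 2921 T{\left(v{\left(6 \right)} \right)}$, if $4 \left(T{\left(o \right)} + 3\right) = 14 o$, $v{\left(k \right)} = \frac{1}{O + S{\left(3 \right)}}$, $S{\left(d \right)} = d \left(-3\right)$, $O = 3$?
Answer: $\frac{125603}{12} \approx 10467.0$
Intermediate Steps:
$S{\left(d \right)} = - 3 d$
$v{\left(k \right)} = - \frac{1}{6}$ ($v{\left(k \right)} = \frac{1}{3 - 9} = \frac{1}{-6} = - \frac{1}{6}$)
$T{\left(o \right)} = -3 + \frac{7 o}{2}$ ($T{\left(o \right)} = -3 + \frac{14 o}{4} = -3 + \frac{7 o}{2}$)
$- 2921 T{\left(v{\left(6 \right)} \right)} = - 2921 \left(-3 + \frac{7}{2} \left(- \frac{1}{6}\right)\right) = - 2921 \left(-3 - \frac{7}{12}\right) = \left(-2921\right) \left(- \frac{43}{12}\right) = \frac{125603}{12}$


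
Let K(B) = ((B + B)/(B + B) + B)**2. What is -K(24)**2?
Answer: -390625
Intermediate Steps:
K(B) = (1 + B)**2 (K(B) = ((2*B)/((2*B)) + B)**2 = ((2*B)*(1/(2*B)) + B)**2 = (1 + B)**2)
-K(24)**2 = -((1 + 24)**2)**2 = -(25**2)**2 = -1*625**2 = -1*390625 = -390625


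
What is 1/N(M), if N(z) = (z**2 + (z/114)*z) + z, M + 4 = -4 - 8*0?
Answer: 57/3224 ≈ 0.017680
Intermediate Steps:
M = -8 (M = -4 + (-4 - 8*0) = -4 + (-4 + 0) = -4 - 4 = -8)
N(z) = z + 115*z**2/114 (N(z) = (z**2 + (z*(1/114))*z) + z = (z**2 + (z/114)*z) + z = (z**2 + z**2/114) + z = 115*z**2/114 + z = z + 115*z**2/114)
1/N(M) = 1/((1/114)*(-8)*(114 + 115*(-8))) = 1/((1/114)*(-8)*(114 - 920)) = 1/((1/114)*(-8)*(-806)) = 1/(3224/57) = 57/3224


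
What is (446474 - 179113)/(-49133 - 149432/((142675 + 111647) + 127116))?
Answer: -50990822559/9370671343 ≈ -5.4415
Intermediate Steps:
(446474 - 179113)/(-49133 - 149432/((142675 + 111647) + 127116)) = 267361/(-49133 - 149432/(254322 + 127116)) = 267361/(-49133 - 149432/381438) = 267361/(-49133 - 149432*1/381438) = 267361/(-49133 - 74716/190719) = 267361/(-9370671343/190719) = 267361*(-190719/9370671343) = -50990822559/9370671343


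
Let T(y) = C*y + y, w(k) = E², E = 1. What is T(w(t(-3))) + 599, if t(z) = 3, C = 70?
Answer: 670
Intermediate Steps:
w(k) = 1 (w(k) = 1² = 1)
T(y) = 71*y (T(y) = 70*y + y = 71*y)
T(w(t(-3))) + 599 = 71*1 + 599 = 71 + 599 = 670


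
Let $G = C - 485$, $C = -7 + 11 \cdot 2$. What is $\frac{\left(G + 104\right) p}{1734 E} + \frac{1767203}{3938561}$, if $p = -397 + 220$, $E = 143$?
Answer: $\frac{10505258318}{14797173677} \approx 0.70995$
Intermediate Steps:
$C = 15$ ($C = -7 + 22 = 15$)
$G = -470$ ($G = 15 - 485 = -470$)
$p = -177$
$\frac{\left(G + 104\right) p}{1734 E} + \frac{1767203}{3938561} = \frac{\left(-470 + 104\right) \left(-177\right)}{1734 \cdot 143} + \frac{1767203}{3938561} = \frac{\left(-366\right) \left(-177\right)}{247962} + 1767203 \cdot \frac{1}{3938561} = 64782 \cdot \frac{1}{247962} + \frac{1767203}{3938561} = \frac{10797}{41327} + \frac{1767203}{3938561} = \frac{10505258318}{14797173677}$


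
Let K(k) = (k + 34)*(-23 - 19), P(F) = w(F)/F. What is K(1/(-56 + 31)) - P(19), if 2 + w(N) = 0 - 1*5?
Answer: -677327/475 ≈ -1426.0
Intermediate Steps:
w(N) = -7 (w(N) = -2 + (0 - 1*5) = -2 + (0 - 5) = -2 - 5 = -7)
P(F) = -7/F
K(k) = -1428 - 42*k (K(k) = (34 + k)*(-42) = -1428 - 42*k)
K(1/(-56 + 31)) - P(19) = (-1428 - 42/(-56 + 31)) - (-7)/19 = (-1428 - 42/(-25)) - (-7)/19 = (-1428 - 42*(-1/25)) - 1*(-7/19) = (-1428 + 42/25) + 7/19 = -35658/25 + 7/19 = -677327/475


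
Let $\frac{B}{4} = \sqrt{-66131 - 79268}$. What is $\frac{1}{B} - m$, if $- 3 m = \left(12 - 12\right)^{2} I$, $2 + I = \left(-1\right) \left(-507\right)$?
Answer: $- \frac{i \sqrt{145399}}{581596} \approx - 0.00065563 i$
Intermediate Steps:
$I = 505$ ($I = -2 - -507 = -2 + 507 = 505$)
$B = 4 i \sqrt{145399}$ ($B = 4 \sqrt{-66131 - 79268} = 4 \sqrt{-145399} = 4 i \sqrt{145399} \approx 1525.2 i$)
$m = 0$ ($m = - \frac{\left(12 - 12\right)^{2} \cdot 505}{3} = - \frac{0^{2} \cdot 505}{3} = - \frac{0 \cdot 505}{3} = \left(- \frac{1}{3}\right) 0 = 0$)
$\frac{1}{B} - m = \frac{1}{4 i \sqrt{145399}} - 0 = - \frac{i \sqrt{145399}}{581596} + 0 = - \frac{i \sqrt{145399}}{581596}$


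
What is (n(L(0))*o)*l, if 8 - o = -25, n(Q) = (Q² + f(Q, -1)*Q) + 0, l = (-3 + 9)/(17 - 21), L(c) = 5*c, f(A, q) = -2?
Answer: 0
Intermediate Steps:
l = -3/2 (l = 6/(-4) = 6*(-¼) = -3/2 ≈ -1.5000)
n(Q) = Q² - 2*Q (n(Q) = (Q² - 2*Q) + 0 = Q² - 2*Q)
o = 33 (o = 8 - 1*(-25) = 8 + 25 = 33)
(n(L(0))*o)*l = (((5*0)*(-2 + 5*0))*33)*(-3/2) = ((0*(-2 + 0))*33)*(-3/2) = ((0*(-2))*33)*(-3/2) = (0*33)*(-3/2) = 0*(-3/2) = 0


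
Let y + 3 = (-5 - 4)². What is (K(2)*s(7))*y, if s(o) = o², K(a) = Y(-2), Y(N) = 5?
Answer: 19110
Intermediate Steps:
K(a) = 5
y = 78 (y = -3 + (-5 - 4)² = -3 + (-9)² = -3 + 81 = 78)
(K(2)*s(7))*y = (5*7²)*78 = (5*49)*78 = 245*78 = 19110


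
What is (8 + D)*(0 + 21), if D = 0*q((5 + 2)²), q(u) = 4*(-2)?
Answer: 168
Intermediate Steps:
q(u) = -8
D = 0 (D = 0*(-8) = 0)
(8 + D)*(0 + 21) = (8 + 0)*(0 + 21) = 8*21 = 168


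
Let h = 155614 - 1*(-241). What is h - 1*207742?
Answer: -51887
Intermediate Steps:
h = 155855 (h = 155614 + 241 = 155855)
h - 1*207742 = 155855 - 1*207742 = 155855 - 207742 = -51887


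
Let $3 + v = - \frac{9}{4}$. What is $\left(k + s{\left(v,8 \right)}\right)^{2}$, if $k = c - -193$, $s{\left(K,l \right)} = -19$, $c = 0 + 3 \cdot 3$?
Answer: $33489$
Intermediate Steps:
$c = 9$ ($c = 0 + 9 = 9$)
$v = - \frac{21}{4}$ ($v = -3 - \frac{9}{4} = - \frac{21}{4} \approx -5.25$)
$k = 202$ ($k = 9 - -193 = 9 + 193 = 202$)
$\left(k + s{\left(v,8 \right)}\right)^{2} = \left(202 - 19\right)^{2} = 183^{2} = 33489$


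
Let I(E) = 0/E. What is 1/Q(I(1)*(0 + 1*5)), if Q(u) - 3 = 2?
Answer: 1/5 ≈ 0.20000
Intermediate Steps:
I(E) = 0
Q(u) = 5 (Q(u) = 3 + 2 = 5)
1/Q(I(1)*(0 + 1*5)) = 1/5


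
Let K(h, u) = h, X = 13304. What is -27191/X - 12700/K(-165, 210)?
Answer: 32894857/439032 ≈ 74.926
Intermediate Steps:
-27191/X - 12700/K(-165, 210) = -27191/13304 - 12700/(-165) = -27191*1/13304 - 12700*(-1/165) = -27191/13304 + 2540/33 = 32894857/439032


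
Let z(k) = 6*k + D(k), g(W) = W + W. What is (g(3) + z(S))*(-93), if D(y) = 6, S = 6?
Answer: -4464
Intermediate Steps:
g(W) = 2*W
z(k) = 6 + 6*k (z(k) = 6*k + 6 = 6 + 6*k)
(g(3) + z(S))*(-93) = (2*3 + (6 + 6*6))*(-93) = (6 + (6 + 36))*(-93) = (6 + 42)*(-93) = 48*(-93) = -4464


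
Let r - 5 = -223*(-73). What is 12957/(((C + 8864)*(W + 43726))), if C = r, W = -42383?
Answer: 12957/33773764 ≈ 0.00038364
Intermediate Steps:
r = 16284 (r = 5 - 223*(-73) = 5 + 16279 = 16284)
C = 16284
12957/(((C + 8864)*(W + 43726))) = 12957/(((16284 + 8864)*(-42383 + 43726))) = 12957/((25148*1343)) = 12957/33773764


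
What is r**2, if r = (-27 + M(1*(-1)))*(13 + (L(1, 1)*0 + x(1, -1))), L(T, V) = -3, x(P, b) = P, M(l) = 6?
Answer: 86436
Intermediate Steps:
r = -294 (r = (-27 + 6)*(13 + (-3*0 + 1)) = -21*(13 + (0 + 1)) = -21*(13 + 1) = -21*14 = -294)
r**2 = (-294)**2 = 86436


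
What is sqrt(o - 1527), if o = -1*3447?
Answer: I*sqrt(4974) ≈ 70.527*I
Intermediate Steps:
o = -3447
sqrt(o - 1527) = sqrt(-3447 - 1527) = sqrt(-4974) = I*sqrt(4974)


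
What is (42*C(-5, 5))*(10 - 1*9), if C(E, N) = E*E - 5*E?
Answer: 2100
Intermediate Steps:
C(E, N) = E² - 5*E
(42*C(-5, 5))*(10 - 1*9) = (42*(-5*(-5 - 5)))*(10 - 1*9) = (42*(-5*(-10)))*(10 - 9) = (42*50)*1 = 2100*1 = 2100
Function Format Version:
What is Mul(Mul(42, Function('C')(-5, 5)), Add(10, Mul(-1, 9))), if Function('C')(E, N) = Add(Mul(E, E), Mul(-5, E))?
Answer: 2100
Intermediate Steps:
Function('C')(E, N) = Add(Pow(E, 2), Mul(-5, E))
Mul(Mul(42, Function('C')(-5, 5)), Add(10, Mul(-1, 9))) = Mul(Mul(42, Mul(-5, Add(-5, -5))), Add(10, Mul(-1, 9))) = Mul(Mul(42, Mul(-5, -10)), Add(10, -9)) = Mul(Mul(42, 50), 1) = Mul(2100, 1) = 2100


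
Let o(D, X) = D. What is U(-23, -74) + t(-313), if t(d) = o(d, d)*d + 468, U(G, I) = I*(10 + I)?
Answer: 103173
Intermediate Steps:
t(d) = 468 + d² (t(d) = d*d + 468 = d² + 468 = 468 + d²)
U(-23, -74) + t(-313) = -74*(10 - 74) + (468 + (-313)²) = -74*(-64) + (468 + 97969) = 4736 + 98437 = 103173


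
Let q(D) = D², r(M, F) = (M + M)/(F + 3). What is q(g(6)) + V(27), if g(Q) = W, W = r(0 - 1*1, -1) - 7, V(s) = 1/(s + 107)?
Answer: 8577/134 ≈ 64.007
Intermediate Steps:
r(M, F) = 2*M/(3 + F) (r(M, F) = (2*M)/(3 + F) = 2*M/(3 + F))
V(s) = 1/(107 + s)
W = -8 (W = 2*(0 - 1*1)/(3 - 1) - 7 = 2*(0 - 1)/2 - 7 = 2*(-1)*(½) - 7 = -1 - 7 = -8)
g(Q) = -8
q(g(6)) + V(27) = (-8)² + 1/(107 + 27) = 64 + 1/134 = 8577/134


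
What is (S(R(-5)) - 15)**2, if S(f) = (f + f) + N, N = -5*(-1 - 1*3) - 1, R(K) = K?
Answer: 36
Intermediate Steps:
N = 19 (N = -5*(-1 - 3) - 1 = -5*(-4) - 1 = 20 - 1 = 19)
S(f) = 19 + 2*f (S(f) = (f + f) + 19 = 2*f + 19 = 19 + 2*f)
(S(R(-5)) - 15)**2 = ((19 + 2*(-5)) - 15)**2 = ((19 - 10) - 15)**2 = (9 - 15)**2 = (-6)**2 = 36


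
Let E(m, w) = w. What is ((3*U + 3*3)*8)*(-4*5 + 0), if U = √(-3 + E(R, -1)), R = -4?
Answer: -1440 - 960*I ≈ -1440.0 - 960.0*I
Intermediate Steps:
U = 2*I (U = √(-3 - 1) = √(-4) = 2*I ≈ 2.0*I)
((3*U + 3*3)*8)*(-4*5 + 0) = ((3*(2*I) + 3*3)*8)*(-4*5 + 0) = ((6*I + 9)*8)*(-20 + 0) = ((9 + 6*I)*8)*(-20) = (72 + 48*I)*(-20) = -1440 - 960*I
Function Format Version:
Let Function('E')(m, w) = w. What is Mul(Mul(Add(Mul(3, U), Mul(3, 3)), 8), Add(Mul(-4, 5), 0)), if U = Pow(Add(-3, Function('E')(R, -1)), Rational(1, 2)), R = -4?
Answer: Add(-1440, Mul(-960, I)) ≈ Add(-1440.0, Mul(-960.00, I))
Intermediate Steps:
U = Mul(2, I) (U = Pow(Add(-3, -1), Rational(1, 2)) = Pow(-4, Rational(1, 2)) = Mul(2, I) ≈ Mul(2.0000, I))
Mul(Mul(Add(Mul(3, U), Mul(3, 3)), 8), Add(Mul(-4, 5), 0)) = Mul(Mul(Add(Mul(3, Mul(2, I)), Mul(3, 3)), 8), Add(Mul(-4, 5), 0)) = Mul(Mul(Add(Mul(6, I), 9), 8), Add(-20, 0)) = Mul(Mul(Add(9, Mul(6, I)), 8), -20) = Mul(Add(72, Mul(48, I)), -20) = Add(-1440, Mul(-960, I))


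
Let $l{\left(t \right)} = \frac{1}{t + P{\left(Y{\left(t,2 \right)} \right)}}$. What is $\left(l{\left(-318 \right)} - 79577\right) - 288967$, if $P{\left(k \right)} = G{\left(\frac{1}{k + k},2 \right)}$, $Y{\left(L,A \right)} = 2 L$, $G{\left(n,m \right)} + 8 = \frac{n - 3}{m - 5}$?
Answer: $- \frac{457067904072}{1240199} \approx -3.6854 \cdot 10^{5}$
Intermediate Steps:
$G{\left(n,m \right)} = -8 + \frac{-3 + n}{-5 + m}$ ($G{\left(n,m \right)} = -8 + \frac{n - 3}{m - 5} = -8 + \frac{-3 + n}{-5 + m}$)
$P{\left(k \right)} = -7 - \frac{1}{6 k}$ ($P{\left(k \right)} = \frac{37 + \frac{1}{k + k} - 16}{-5 + 2} = \frac{37 + \frac{1}{2 k} - 16}{-3} = - \frac{37 + \frac{1}{2 k} - 16}{3} = - \frac{21 + \frac{1}{2 k}}{3} = -7 - \frac{1}{6 k}$)
$l{\left(t \right)} = \frac{1}{-7 + t - \frac{1}{12 t}}$ ($l{\left(t \right)} = \frac{1}{t - \left(7 + \frac{1}{6 \cdot 2 t}\right)} = \frac{1}{t - \left(7 + \frac{\frac{1}{2} \frac{1}{t}}{6}\right)} = \frac{1}{t - \left(7 + \frac{1}{12 t}\right)} = \frac{1}{-7 + t - \frac{1}{12 t}}$)
$\left(l{\left(-318 \right)} - 79577\right) - 288967 = \left(12 \left(-318\right) \frac{1}{-1 - -26712 + 12 \left(-318\right)^{2}} - 79577\right) - 288967 = \left(12 \left(-318\right) \frac{1}{-1 + 26712 + 12 \cdot 101124} - 79577\right) - 288967 = \left(12 \left(-318\right) \frac{1}{-1 + 26712 + 1213488} - 79577\right) - 288967 = \left(12 \left(-318\right) \frac{1}{1240199} - 79577\right) - 288967 = \left(- \frac{3816}{1240199} - 79577\right) - 288967 = - \frac{98691319639}{1240199} - 288967 = - \frac{457067904072}{1240199}$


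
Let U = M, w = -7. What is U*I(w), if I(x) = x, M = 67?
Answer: -469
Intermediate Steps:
U = 67
U*I(w) = 67*(-7) = -469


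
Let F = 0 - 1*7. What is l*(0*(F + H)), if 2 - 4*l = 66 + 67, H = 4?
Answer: 0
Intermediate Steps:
F = -7 (F = 0 - 7 = -7)
l = -131/4 (l = ½ - (66 + 67)/4 = ½ - ¼*133 = ½ - 133/4 = -131/4 ≈ -32.750)
l*(0*(F + H)) = -0*(-7 + 4) = -0*(-3) = -131/4*0 = 0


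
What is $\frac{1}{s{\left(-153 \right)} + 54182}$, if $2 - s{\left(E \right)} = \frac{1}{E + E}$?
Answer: $\frac{306}{16580305} \approx 1.8456 \cdot 10^{-5}$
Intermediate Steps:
$s{\left(E \right)} = 2 - \frac{1}{2 E}$ ($s{\left(E \right)} = 2 - \frac{1}{E + E} = 2 - \frac{1}{2 E}$)
$\frac{1}{s{\left(-153 \right)} + 54182} = \frac{1}{\left(2 - \frac{1}{2 \left(-153\right)}\right) + 54182} = \frac{1}{\left(2 - - \frac{1}{306}\right) + 54182} = \frac{1}{\left(2 + \frac{1}{306}\right) + 54182} = \frac{1}{\frac{613}{306} + 54182} = \frac{1}{\frac{16580305}{306}} = \frac{306}{16580305}$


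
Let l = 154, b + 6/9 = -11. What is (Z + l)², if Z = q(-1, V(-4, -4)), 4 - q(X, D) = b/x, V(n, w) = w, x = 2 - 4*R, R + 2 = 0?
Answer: 912025/36 ≈ 25334.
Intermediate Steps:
R = -2 (R = -2 + 0 = -2)
x = 10 (x = 2 - 4*(-2) = 2 + 8 = 10)
b = -35/3 (b = -⅔ - 11 = -35/3 ≈ -11.667)
q(X, D) = 31/6 (q(X, D) = 4 - (-35)/(3*10) = 4 - 1*(-7/6) = 4 + 7/6 = 31/6)
Z = 31/6 ≈ 5.1667
(Z + l)² = (31/6 + 154)² = (955/6)² = 912025/36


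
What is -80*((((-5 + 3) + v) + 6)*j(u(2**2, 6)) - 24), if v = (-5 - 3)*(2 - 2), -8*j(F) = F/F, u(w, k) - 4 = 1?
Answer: 1960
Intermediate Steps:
u(w, k) = 5 (u(w, k) = 4 + 1 = 5)
j(F) = -1/8 (j(F) = -F/(8*F) = -1/8*1 = -1/8)
v = 0 (v = -8*0 = 0)
-80*((((-5 + 3) + v) + 6)*j(u(2**2, 6)) - 24) = -80*((((-5 + 3) + 0) + 6)*(-1/8) - 24) = -80*(((-2 + 0) + 6)*(-1/8) - 24) = -80*((-2 + 6)*(-1/8) - 24) = -80*(4*(-1/8) - 24) = -80*(-1/2 - 24) = -80*(-49/2) = 1960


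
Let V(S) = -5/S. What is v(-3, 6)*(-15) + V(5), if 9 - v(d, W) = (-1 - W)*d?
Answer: 179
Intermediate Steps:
v(d, W) = 9 - d*(-1 - W) (v(d, W) = 9 - (-1 - W)*d = 9 - d*(-1 - W))
v(-3, 6)*(-15) + V(5) = (9 - 3 + 6*(-3))*(-15) - 5/5 = (9 - 3 - 18)*(-15) - 5*1/5 = -12*(-15) - 1 = 180 - 1 = 179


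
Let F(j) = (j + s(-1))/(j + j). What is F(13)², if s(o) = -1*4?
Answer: 81/676 ≈ 0.11982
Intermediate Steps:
s(o) = -4
F(j) = (-4 + j)/(2*j) (F(j) = (j - 4)/(j + j) = (-4 + j)/((2*j)) = (-4 + j)*(1/(2*j)) = (-4 + j)/(2*j))
F(13)² = ((½)*(-4 + 13)/13)² = ((½)*(1/13)*9)² = (9/26)² = 81/676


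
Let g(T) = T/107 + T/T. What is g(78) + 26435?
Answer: 2828730/107 ≈ 26437.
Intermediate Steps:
g(T) = 1 + T/107 (g(T) = T*(1/107) + 1 = T/107 + 1 = 1 + T/107)
g(78) + 26435 = (1 + (1/107)*78) + 26435 = (1 + 78/107) + 26435 = 185/107 + 26435 = 2828730/107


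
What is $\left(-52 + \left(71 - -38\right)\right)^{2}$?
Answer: $3249$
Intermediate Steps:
$\left(-52 + \left(71 - -38\right)\right)^{2} = \left(-52 + \left(71 + 38\right)\right)^{2} = \left(-52 + 109\right)^{2} = 57^{2} = 3249$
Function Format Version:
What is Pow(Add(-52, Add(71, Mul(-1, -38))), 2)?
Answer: 3249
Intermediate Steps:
Pow(Add(-52, Add(71, Mul(-1, -38))), 2) = Pow(Add(-52, Add(71, 38)), 2) = Pow(Add(-52, 109), 2) = Pow(57, 2) = 3249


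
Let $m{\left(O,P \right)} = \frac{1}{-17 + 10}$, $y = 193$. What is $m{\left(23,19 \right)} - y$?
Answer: $- \frac{1352}{7} \approx -193.14$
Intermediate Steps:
$m{\left(O,P \right)} = - \frac{1}{7}$ ($m{\left(O,P \right)} = \frac{1}{-7} = - \frac{1}{7}$)
$m{\left(23,19 \right)} - y = - \frac{1}{7} - 193 = - \frac{1352}{7}$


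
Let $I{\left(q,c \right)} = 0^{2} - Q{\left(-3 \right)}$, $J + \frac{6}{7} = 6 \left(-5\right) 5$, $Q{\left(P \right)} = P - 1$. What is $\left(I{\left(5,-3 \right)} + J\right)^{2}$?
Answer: $\frac{1056784}{49} \approx 21567.0$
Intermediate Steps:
$Q{\left(P \right)} = -1 + P$
$J = - \frac{1056}{7}$ ($J = - \frac{6}{7} + 6 \left(-5\right) 5 = - \frac{6}{7} - 150 = - \frac{1056}{7} \approx -150.86$)
$I{\left(q,c \right)} = 4$ ($I{\left(q,c \right)} = 0^{2} - \left(-1 - 3\right) = 0 - -4 = 0 + 4 = 4$)
$\left(I{\left(5,-3 \right)} + J\right)^{2} = \left(4 - \frac{1056}{7}\right)^{2} = \left(- \frac{1028}{7}\right)^{2} = \frac{1056784}{49}$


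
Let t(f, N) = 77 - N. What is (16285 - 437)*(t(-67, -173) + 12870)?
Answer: 207925760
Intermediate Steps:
(16285 - 437)*(t(-67, -173) + 12870) = (16285 - 437)*((77 - 1*(-173)) + 12870) = 15848*((77 + 173) + 12870) = 15848*(250 + 12870) = 15848*13120 = 207925760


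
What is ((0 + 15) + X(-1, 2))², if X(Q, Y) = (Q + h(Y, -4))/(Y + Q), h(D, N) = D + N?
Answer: 144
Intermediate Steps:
X(Q, Y) = (-4 + Q + Y)/(Q + Y) (X(Q, Y) = (Q + (Y - 4))/(Y + Q) = (Q + (-4 + Y))/(Q + Y) = (-4 + Q + Y)/(Q + Y))
((0 + 15) + X(-1, 2))² = ((0 + 15) + (-4 - 1 + 2)/(-1 + 2))² = (15 - 3/1)² = (15 + 1*(-3))² = (15 - 3)² = 12² = 144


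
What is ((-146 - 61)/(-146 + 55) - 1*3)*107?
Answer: -7062/91 ≈ -77.604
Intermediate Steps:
((-146 - 61)/(-146 + 55) - 1*3)*107 = (-207/(-91) - 3)*107 = (-207*(-1/91) - 3)*107 = (207/91 - 3)*107 = -66/91*107 = -7062/91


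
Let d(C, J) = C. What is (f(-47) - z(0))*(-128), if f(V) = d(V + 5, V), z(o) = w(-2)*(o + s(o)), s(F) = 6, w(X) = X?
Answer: 3840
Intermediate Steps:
z(o) = -12 - 2*o (z(o) = -2*(o + 6) = -2*(6 + o) = -12 - 2*o)
f(V) = 5 + V (f(V) = V + 5 = 5 + V)
(f(-47) - z(0))*(-128) = ((5 - 47) - (-12 - 2*0))*(-128) = (-42 - (-12 + 0))*(-128) = (-42 - 1*(-12))*(-128) = (-42 + 12)*(-128) = -30*(-128) = 3840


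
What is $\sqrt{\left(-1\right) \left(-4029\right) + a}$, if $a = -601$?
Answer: $2 \sqrt{857} \approx 58.549$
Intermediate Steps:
$\sqrt{\left(-1\right) \left(-4029\right) + a} = \sqrt{\left(-1\right) \left(-4029\right) - 601} = \sqrt{4029 - 601} = \sqrt{3428} = 2 \sqrt{857}$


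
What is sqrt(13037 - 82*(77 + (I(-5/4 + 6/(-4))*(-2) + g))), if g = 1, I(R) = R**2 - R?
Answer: sqrt(33329)/2 ≈ 91.281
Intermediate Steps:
sqrt(13037 - 82*(77 + (I(-5/4 + 6/(-4))*(-2) + g))) = sqrt(13037 - 82*(77 + (((-5/4 + 6/(-4))*(-1 + (-5/4 + 6/(-4))))*(-2) + 1))) = sqrt(13037 - 82*(77 + (((-5*1/4 + 6*(-1/4))*(-1 + (-5*1/4 + 6*(-1/4))))*(-2) + 1))) = sqrt(13037 - 82*(77 + (((-5/4 - 3/2)*(-1 + (-5/4 - 3/2)))*(-2) + 1))) = sqrt(13037 - 82*(77 + (-11*(-1 - 11/4)/4*(-2) + 1))) = sqrt(13037 - 82*(77 + (-11/4*(-15/4)*(-2) + 1))) = sqrt(13037 - 82*(77 + ((165/16)*(-2) + 1))) = sqrt(13037 - 82*(77 + (-165/8 + 1))) = sqrt(13037 - 82*(77 - 157/8)) = sqrt(13037 - 82*459/8) = sqrt(13037 - 18819/4) = sqrt(33329/4) = sqrt(33329)/2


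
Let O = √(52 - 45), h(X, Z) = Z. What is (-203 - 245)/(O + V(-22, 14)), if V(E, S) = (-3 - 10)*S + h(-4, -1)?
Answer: 40992/16741 + 224*√7/16741 ≈ 2.4840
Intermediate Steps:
O = √7 ≈ 2.6458
V(E, S) = -1 - 13*S (V(E, S) = (-3 - 10)*S - 1 = -13*S - 1 = -1 - 13*S)
(-203 - 245)/(O + V(-22, 14)) = (-203 - 245)/(√7 + (-1 - 13*14)) = -448/(√7 + (-1 - 182)) = -448/(√7 - 183) = -448/(-183 + √7)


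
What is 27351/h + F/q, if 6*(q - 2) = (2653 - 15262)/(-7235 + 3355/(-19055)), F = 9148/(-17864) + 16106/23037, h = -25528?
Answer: -23453005167512640773/23695909944668680488 ≈ -0.98975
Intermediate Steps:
F = 2749111/14697606 (F = 9148*(-1/17864) + 16106*(1/23037) = -2287/4466 + 16106/23037 = 2749111/14697606 ≈ 0.18704)
q = 126310657/55146512 (q = 2 + ((2653 - 15262)/(-7235 + 3355/(-19055)))/6 = 2 + (-12609/(-7235 + 3355*(-1/19055)))/6 = 2 + (-12609/(-7235 - 671/3811))/6 = 2 + (-12609/(-27573256/3811))/6 = 2 + (-12609*(-3811/27573256))/6 = 2 + (⅙)*(48052899/27573256) = 2 + 16017633/55146512 = 126310657/55146512 ≈ 2.2905)
27351/h + F/q = 27351/(-25528) + 2749111/(14697606*(126310657/55146512)) = 27351*(-1/25528) + (2749111/14697606)*(55146512/126310657) = -27351/25528 + 75801941375416/928232135093571 = -23453005167512640773/23695909944668680488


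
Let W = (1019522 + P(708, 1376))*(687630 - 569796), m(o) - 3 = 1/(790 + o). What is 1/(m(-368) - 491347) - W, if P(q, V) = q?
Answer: -24926816483401104362/207347167 ≈ -1.2022e+11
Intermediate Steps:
m(o) = 3 + 1/(790 + o)
W = 120217781820 (W = (1019522 + 708)*(687630 - 569796) = 1020230*117834 = 120217781820)
1/(m(-368) - 491347) - W = 1/((2371 + 3*(-368))/(790 - 368) - 491347) - 1*120217781820 = 1/((2371 - 1104)/422 - 491347) - 120217781820 = 1/((1/422)*1267 - 491347) - 120217781820 = 1/(1267/422 - 491347) - 120217781820 = 1/(-207347167/422) - 120217781820 = -422/207347167 - 120217781820 = -24926816483401104362/207347167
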